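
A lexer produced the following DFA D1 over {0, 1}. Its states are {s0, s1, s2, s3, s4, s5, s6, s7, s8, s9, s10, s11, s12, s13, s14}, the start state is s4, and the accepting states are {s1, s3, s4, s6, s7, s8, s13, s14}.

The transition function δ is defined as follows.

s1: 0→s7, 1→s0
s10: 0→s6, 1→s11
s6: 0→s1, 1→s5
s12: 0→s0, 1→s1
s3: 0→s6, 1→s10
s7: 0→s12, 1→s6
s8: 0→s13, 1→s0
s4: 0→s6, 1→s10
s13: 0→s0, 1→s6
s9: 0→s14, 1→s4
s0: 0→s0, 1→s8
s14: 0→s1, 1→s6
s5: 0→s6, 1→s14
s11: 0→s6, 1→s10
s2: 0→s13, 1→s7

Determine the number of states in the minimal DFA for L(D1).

Reachable states from the start: {s0,s1,s4,s5,s6,s7,s8,s10,s11,s12,s13,s14}. Unreachable: {s2,s3,s9} — drop them.
P0 = {s1,s4,s6,s7,s8,s13,s14} | {s0,s5,s10,s11,s12}.
Split {s1,s4,s6,s7,s8,s13,s14} by δ(·,0) → {s1,s4,s6,s8,s14} and {s7,s13}.
Split {s1,s4,s6,s8,s14} by δ(·,0) → {s4,s6,s14} and {s1,s8}.
Split {s4,s6,s14} by δ(·,0) → {s6,s14} and {s4}.
On input 1, block {s6,s14} splits into {s6} and {s14}.
On input 0, block {s0,s5,s10,s11,s12} splits into {s5,s10,s11} and {s0,s12}.
Refine {s5,s10,s11} on symbol 1: members go to different blocks, giving {s10,s11} and {s5}.
Stable partition: {s6} | {s10,s11} | {s7,s13} | {s1,s8} | {s4} | {s14} | {s0,s12} | {s5} — 8 equivalence classes.

8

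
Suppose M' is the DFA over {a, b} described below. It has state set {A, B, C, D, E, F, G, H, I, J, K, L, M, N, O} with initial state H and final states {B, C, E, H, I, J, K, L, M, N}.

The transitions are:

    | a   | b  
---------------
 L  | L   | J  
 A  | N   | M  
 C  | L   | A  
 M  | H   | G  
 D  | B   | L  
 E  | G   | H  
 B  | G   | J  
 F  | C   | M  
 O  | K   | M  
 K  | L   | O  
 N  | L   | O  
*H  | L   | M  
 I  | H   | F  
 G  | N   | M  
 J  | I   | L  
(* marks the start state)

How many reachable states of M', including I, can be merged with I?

2

First remove the unreachable states {B,D,E}; 12 states remain.
Start with accepting vs non-accepting: {C,H,I,J,K,L,M,N} | {A,F,G,O}.
On input b, block {C,H,I,J,K,L,M,N} splits into {C,I,K,M,N} and {H,J,L}.
Refine {H,J,L} on symbol a: members go to different blocks, giving {H,L} and {J}.
Refine {H,L} on symbol b: members go to different blocks, giving {H} and {L}.
On input a, block {C,I,K,M,N} splits into {C,K,N} and {I,M}.
No further refinement is possible. Final partition (6 blocks): {C,K,N} | {A,F,G,O} | {H} | {J} | {L} | {I,M}.
The equivalence class containing I is {I,M}, of size 2.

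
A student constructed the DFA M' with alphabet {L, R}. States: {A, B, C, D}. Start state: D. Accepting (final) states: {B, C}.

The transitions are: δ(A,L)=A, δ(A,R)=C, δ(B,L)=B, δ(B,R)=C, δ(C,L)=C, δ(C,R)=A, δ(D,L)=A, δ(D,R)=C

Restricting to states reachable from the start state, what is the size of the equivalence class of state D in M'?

States {B} cannot be reached from the start state, so discard them.
Start with accepting vs non-accepting: {C} | {A,D}.
Stable partition: {C} | {A,D} — 2 equivalence classes.
The equivalence class containing D is {A,D}, of size 2.

2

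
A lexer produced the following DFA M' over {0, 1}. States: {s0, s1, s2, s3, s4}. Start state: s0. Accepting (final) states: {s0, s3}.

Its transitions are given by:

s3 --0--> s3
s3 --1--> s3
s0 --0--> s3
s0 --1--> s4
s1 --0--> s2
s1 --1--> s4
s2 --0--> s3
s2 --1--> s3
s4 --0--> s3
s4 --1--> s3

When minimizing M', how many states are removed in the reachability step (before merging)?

2

Starting at s0 and following transitions, the reachable set is {s0, s3, s4}. That leaves s1, s2 unreachable — 2 in total.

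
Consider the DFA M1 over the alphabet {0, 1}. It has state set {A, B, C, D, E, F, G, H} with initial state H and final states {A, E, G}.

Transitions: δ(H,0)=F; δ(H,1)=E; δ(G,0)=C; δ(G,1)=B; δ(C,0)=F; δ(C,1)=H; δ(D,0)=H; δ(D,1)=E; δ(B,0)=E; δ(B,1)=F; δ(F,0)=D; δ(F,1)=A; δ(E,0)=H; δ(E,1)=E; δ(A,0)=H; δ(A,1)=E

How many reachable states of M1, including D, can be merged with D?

3

Reachable states from the start: {A,D,E,F,H}. Unreachable: {B,C,G} — drop them.
P0 = {A,E} | {D,F,H}.
No further refinement is possible. Final partition (2 blocks): {A,E} | {D,F,H}.
State D belongs to the block {D,F,H}, which has 3 states.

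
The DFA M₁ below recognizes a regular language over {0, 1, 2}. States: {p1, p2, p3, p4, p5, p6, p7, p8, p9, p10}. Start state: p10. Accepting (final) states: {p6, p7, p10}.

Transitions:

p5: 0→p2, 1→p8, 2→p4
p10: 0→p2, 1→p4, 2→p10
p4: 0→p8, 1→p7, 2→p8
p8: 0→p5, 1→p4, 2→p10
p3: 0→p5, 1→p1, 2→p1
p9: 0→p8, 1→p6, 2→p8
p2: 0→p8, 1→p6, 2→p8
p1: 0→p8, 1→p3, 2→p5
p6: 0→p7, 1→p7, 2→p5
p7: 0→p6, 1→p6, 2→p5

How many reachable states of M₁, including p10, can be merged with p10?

Reachable states from the start: {p2,p4,p5,p6,p7,p8,p10}. Unreachable: {p1,p3,p9} — drop them.
P0 = {p6,p7,p10} | {p2,p4,p5,p8}.
Split {p6,p7,p10} by δ(·,0) → {p6,p7} and {p10}.
Split {p2,p4,p5,p8} by δ(·,1) → {p2,p4} and {p5,p8}.
Refine {p5,p8} on symbol 0: members go to different blocks, giving {p5} and {p8}.
Stable partition: {p6,p7} | {p2,p4} | {p10} | {p5} | {p8} — 5 equivalence classes.
The equivalence class containing p10 is {p10}, of size 1.

1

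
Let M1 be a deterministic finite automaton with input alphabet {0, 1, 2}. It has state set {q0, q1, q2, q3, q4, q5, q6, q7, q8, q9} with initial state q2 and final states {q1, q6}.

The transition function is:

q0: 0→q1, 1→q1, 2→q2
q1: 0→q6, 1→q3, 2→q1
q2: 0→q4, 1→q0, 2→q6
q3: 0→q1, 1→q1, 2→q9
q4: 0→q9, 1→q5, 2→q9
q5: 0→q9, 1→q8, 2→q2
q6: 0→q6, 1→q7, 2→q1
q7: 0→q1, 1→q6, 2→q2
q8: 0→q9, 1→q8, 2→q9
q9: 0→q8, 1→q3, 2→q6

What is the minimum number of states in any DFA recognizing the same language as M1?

Every state is reachable, so we keep all 10.
Start with accepting vs non-accepting: {q1,q6} | {q0,q2,q3,q4,q5,q7,q8,q9}.
On input 0, block {q0,q2,q3,q4,q5,q7,q8,q9} splits into {q2,q4,q5,q8,q9} and {q0,q3,q7}.
Refine {q2,q4,q5,q8,q9} on symbol 1: members go to different blocks, giving {q4,q5,q8} and {q2,q9}.
Stable partition: {q1,q6} | {q4,q5,q8} | {q0,q3,q7} | {q2,q9} — 4 equivalence classes.

4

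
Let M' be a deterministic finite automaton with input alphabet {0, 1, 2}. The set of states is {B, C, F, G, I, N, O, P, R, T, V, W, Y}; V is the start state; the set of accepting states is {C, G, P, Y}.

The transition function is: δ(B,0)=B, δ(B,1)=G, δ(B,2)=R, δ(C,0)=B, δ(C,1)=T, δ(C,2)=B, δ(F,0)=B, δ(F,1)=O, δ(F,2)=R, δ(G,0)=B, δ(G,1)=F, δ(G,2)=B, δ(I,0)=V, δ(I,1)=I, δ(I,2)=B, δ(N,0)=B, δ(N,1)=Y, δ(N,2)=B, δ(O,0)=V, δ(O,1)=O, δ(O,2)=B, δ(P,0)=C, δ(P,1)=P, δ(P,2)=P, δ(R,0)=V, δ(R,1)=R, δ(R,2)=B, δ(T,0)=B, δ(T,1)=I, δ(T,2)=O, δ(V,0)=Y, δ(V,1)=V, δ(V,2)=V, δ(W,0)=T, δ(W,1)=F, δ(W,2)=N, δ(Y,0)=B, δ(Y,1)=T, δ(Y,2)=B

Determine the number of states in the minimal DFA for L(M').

Reachable states from the start: {B,F,G,I,O,R,T,V,Y}. Unreachable: {C,N,P,W} — drop them.
Initial partition by acceptance: {G,Y} | {B,F,I,O,R,T,V}.
Split {B,F,I,O,R,T,V} by δ(·,0) → {B,F,I,O,R,T} and {V}.
Refine {B,F,I,O,R,T} on symbol 0: members go to different blocks, giving {B,F,T} and {I,O,R}.
Refine {B,F,T} on symbol 1: members go to different blocks, giving {F,T} and {B}.
No further refinement is possible. Final partition (5 blocks): {G,Y} | {F,T} | {V} | {I,O,R} | {B}.

5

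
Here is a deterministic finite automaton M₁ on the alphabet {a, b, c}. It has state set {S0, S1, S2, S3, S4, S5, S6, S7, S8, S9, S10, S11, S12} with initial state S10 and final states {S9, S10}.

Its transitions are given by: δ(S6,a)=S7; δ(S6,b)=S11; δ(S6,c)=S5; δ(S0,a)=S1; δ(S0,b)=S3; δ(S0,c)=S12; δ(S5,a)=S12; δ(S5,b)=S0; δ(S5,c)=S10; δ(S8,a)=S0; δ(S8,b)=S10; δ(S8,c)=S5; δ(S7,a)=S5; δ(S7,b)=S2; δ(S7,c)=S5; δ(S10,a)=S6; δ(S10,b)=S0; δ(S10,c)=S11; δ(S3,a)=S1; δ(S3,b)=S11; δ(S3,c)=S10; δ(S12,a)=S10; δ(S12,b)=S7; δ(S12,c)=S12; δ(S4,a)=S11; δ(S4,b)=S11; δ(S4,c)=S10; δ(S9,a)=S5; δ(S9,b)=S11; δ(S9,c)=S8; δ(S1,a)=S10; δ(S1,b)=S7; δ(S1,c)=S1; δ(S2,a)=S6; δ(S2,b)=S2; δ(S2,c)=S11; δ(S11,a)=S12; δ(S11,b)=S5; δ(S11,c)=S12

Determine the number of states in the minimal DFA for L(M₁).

7

States {S4,S8,S9} cannot be reached from the start state, so discard them.
Initial partition by acceptance: {S10} | {S0,S1,S2,S3,S5,S6,S7,S11,S12}.
On input a, block {S0,S1,S2,S3,S5,S6,S7,S11,S12} splits into {S0,S2,S3,S5,S6,S7,S11} and {S1,S12}.
Refine {S0,S2,S3,S5,S6,S7,S11} on symbol a: members go to different blocks, giving {S0,S3,S5,S11} and {S2,S6,S7}.
Refine {S0,S3,S5,S11} on symbol c: members go to different blocks, giving {S0,S11} and {S3,S5}.
Split {S2,S6,S7} by δ(·,a) → {S2,S6} and {S7}.
Refine {S2,S6} on symbol a: members go to different blocks, giving {S2} and {S6}.
No further refinement is possible. Final partition (7 blocks): {S10} | {S0,S11} | {S1,S12} | {S2} | {S3,S5} | {S7} | {S6}.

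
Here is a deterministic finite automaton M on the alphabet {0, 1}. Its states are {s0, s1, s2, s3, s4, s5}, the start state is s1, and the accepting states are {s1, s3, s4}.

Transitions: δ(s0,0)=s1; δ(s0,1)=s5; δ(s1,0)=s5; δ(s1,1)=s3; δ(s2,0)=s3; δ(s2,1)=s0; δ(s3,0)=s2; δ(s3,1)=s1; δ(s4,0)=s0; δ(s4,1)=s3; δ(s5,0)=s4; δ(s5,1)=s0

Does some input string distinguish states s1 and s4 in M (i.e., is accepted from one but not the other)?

Every state is reachable, so we keep all 6.
P0 = {s1,s3,s4} | {s0,s2,s5}.
The partition is now stable with 2 blocks: {s1,s3,s4} | {s0,s2,s5}.
s1 and s4 lie in the same block of the stable partition, so they are equivalent — no string distinguishes them.

No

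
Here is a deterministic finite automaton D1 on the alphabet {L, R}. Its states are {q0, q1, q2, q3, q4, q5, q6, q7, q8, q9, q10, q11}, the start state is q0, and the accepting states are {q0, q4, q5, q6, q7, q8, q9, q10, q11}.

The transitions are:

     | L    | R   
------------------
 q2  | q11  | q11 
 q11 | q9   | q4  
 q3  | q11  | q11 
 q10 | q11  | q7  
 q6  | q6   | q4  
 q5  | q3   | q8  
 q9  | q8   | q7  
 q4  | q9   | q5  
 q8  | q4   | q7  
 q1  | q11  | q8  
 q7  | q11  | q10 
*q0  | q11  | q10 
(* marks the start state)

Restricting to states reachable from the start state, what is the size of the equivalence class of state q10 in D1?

3

States {q1,q2,q6} cannot be reached from the start state, so discard them.
Start with accepting vs non-accepting: {q0,q4,q5,q7,q8,q9,q10,q11} | {q3}.
Split {q0,q4,q5,q7,q8,q9,q10,q11} by δ(·,L) → {q0,q4,q7,q8,q9,q10,q11} and {q5}.
Split {q0,q4,q7,q8,q9,q10,q11} by δ(·,R) → {q0,q7,q8,q9,q10,q11} and {q4}.
On input L, block {q0,q7,q8,q9,q10,q11} splits into {q0,q7,q9,q10,q11} and {q8}.
Refine {q0,q7,q9,q10,q11} on symbol L: members go to different blocks, giving {q0,q7,q10,q11} and {q9}.
Split {q0,q7,q10,q11} by δ(·,L) → {q0,q7,q10} and {q11}.
Stable partition: {q0,q7,q10} | {q3} | {q5} | {q4} | {q8} | {q9} | {q11} — 7 equivalence classes.
The equivalence class containing q10 is {q0,q7,q10}, of size 3.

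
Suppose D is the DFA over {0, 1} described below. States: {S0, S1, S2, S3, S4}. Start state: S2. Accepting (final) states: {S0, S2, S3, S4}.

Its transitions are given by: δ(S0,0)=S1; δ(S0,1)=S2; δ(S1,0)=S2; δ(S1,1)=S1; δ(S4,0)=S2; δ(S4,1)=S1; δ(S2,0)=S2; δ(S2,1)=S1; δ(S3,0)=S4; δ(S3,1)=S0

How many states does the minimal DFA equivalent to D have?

2

First remove the unreachable states {S0,S3,S4}; 2 states remain.
Start with accepting vs non-accepting: {S2} | {S1}.
No further refinement is possible. Final partition (2 blocks): {S2} | {S1}.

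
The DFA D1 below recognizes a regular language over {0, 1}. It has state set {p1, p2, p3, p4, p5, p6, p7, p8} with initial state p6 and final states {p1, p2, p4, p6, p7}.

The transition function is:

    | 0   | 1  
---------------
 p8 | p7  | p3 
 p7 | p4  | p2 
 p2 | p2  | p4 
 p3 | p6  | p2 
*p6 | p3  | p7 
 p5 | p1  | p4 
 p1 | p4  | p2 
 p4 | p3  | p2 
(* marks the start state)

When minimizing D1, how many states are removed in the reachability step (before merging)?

3

Starting at p6 and following transitions, the reachable set is {p2, p3, p4, p6, p7}. That leaves p1, p5, p8 unreachable — 3 in total.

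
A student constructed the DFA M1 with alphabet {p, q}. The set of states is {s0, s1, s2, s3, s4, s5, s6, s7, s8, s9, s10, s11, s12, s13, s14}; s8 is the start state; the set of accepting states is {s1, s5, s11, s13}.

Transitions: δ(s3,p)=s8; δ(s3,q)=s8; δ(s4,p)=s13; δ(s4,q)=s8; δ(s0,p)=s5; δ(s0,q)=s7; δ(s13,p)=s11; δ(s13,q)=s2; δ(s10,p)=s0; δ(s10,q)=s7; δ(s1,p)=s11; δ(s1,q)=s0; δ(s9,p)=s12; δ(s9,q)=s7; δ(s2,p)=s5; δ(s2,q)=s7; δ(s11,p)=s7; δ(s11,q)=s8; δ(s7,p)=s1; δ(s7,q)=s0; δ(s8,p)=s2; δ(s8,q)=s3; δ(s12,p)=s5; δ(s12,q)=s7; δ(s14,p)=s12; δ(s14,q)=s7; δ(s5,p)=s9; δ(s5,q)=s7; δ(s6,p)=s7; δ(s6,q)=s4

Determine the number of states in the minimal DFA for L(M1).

First remove the unreachable states {s4,s6,s10,s13,s14}; 10 states remain.
Start with accepting vs non-accepting: {s1,s5,s11} | {s0,s2,s3,s7,s8,s9,s12}.
Split {s1,s5,s11} by δ(·,p) → {s5,s11} and {s1}.
On input p, block {s0,s2,s3,s7,s8,s9,s12} splits into {s0,s2,s12} and {s3,s8,s9} and {s7}.
On input p, block {s5,s11} splits into {s5} and {s11}.
On input p, block {s3,s8,s9} splits into {s8,s9} and {s3}.
On input q, block {s8,s9} splits into {s8} and {s9}.
The partition is now stable with 8 blocks: {s5} | {s0,s2,s12} | {s1} | {s8} | {s7} | {s11} | {s3} | {s9}.

8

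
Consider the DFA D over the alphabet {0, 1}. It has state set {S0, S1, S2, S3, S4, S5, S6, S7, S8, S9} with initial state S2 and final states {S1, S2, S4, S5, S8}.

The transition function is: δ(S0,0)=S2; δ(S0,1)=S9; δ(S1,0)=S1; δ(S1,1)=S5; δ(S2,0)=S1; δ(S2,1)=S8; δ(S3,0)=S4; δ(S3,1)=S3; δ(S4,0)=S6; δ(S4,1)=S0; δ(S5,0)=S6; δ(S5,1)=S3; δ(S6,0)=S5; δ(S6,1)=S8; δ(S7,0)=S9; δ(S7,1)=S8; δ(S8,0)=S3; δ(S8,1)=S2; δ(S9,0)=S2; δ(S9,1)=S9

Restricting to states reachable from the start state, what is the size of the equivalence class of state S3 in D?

1

First remove the unreachable states {S7}; 9 states remain.
P0 = {S1,S2,S4,S5,S8} | {S0,S3,S6,S9}.
Split {S1,S2,S4,S5,S8} by δ(·,0) → {S4,S5,S8} and {S1,S2}.
Refine {S4,S5,S8} on symbol 1: members go to different blocks, giving {S4,S5} and {S8}.
Refine {S0,S3,S6,S9} on symbol 0: members go to different blocks, giving {S0,S9} and {S3,S6}.
On input 1, block {S4,S5} splits into {S4} and {S5}.
Split {S1,S2} by δ(·,1) → {S1} and {S2}.
Split {S3,S6} by δ(·,0) → {S3} and {S6}.
No further refinement is possible. Final partition (8 blocks): {S4} | {S0,S9} | {S1} | {S8} | {S3} | {S5} | {S2} | {S6}.
State S3 belongs to the block {S3}, which has 1 states.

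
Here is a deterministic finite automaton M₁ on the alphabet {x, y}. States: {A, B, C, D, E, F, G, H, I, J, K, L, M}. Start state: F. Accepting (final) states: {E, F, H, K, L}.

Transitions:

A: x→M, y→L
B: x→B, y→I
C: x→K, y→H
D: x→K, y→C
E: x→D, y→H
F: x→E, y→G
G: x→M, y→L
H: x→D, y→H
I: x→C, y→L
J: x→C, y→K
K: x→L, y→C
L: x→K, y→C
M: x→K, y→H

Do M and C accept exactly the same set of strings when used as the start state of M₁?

First remove the unreachable states {A,B,I,J}; 9 states remain.
Initial partition by acceptance: {E,F,H,K,L} | {C,D,G,M}.
Refine {E,F,H,K,L} on symbol x: members go to different blocks, giving {F,K,L} and {E,H}.
On input x, block {F,K,L} splits into {K,L} and {F}.
On input x, block {C,D,G,M} splits into {C,D,M} and {G}.
Split {C,D,M} by δ(·,y) → {C,M} and {D}.
Stable partition: {K,L} | {C,M} | {E,H} | {F} | {G} | {D} — 6 equivalence classes.
M and C lie in the same block of the stable partition, so they are equivalent — no string distinguishes them.

Yes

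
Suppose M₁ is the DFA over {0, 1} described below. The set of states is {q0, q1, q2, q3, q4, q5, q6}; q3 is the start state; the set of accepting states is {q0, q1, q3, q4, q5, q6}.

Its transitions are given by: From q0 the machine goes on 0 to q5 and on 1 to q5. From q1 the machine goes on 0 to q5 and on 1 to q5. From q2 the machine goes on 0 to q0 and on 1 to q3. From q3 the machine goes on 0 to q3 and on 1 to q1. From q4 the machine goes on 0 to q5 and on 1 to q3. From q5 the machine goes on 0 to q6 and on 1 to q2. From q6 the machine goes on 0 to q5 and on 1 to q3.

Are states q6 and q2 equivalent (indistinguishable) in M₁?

States {q4} cannot be reached from the start state, so discard them.
P0 = {q0,q1,q3,q5,q6} | {q2}.
Split {q0,q1,q3,q5,q6} by δ(·,1) → {q0,q1,q3,q6} and {q5}.
Split {q0,q1,q3,q6} by δ(·,0) → {q0,q1,q6} and {q3}.
Refine {q0,q1,q6} on symbol 1: members go to different blocks, giving {q0,q1} and {q6}.
The partition is now stable with 5 blocks: {q0,q1} | {q2} | {q5} | {q3} | {q6}.
q6 and q2 end up in different blocks, so they are distinguishable. For instance, the string 'ε' is accepted from only q6.

No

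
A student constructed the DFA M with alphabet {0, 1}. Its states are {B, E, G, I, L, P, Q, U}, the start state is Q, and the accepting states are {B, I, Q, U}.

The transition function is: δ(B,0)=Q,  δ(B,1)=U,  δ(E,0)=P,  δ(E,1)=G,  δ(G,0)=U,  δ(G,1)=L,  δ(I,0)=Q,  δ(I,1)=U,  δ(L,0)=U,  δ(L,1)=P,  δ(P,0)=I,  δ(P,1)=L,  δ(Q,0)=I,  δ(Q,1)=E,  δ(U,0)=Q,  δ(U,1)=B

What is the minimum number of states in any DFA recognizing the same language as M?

4

Every state is reachable, so we keep all 8.
Initial partition by acceptance: {B,I,Q,U} | {E,G,L,P}.
Refine {B,I,Q,U} on symbol 1: members go to different blocks, giving {B,I,U} and {Q}.
On input 0, block {E,G,L,P} splits into {G,L,P} and {E}.
No further refinement is possible. Final partition (4 blocks): {B,I,U} | {G,L,P} | {Q} | {E}.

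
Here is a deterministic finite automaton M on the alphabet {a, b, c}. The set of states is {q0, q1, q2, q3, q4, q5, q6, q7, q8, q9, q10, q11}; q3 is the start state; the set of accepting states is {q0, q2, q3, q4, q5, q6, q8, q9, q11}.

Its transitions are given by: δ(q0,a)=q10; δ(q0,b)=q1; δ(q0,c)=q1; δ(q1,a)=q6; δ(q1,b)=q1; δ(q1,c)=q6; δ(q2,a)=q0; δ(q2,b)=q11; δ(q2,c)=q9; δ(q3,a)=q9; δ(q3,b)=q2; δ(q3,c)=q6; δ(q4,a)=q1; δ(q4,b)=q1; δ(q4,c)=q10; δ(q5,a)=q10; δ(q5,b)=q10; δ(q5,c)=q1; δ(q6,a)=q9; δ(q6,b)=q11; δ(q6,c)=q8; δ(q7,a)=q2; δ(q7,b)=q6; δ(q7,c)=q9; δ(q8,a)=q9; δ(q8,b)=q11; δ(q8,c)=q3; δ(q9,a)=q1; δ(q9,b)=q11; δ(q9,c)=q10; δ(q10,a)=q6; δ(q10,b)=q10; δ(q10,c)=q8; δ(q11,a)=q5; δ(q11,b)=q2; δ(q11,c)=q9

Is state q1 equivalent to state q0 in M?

No

States {q4,q7} cannot be reached from the start state, so discard them.
Start with accepting vs non-accepting: {q0,q2,q3,q5,q6,q8,q9,q11} | {q1,q10}.
Split {q0,q2,q3,q5,q6,q8,q9,q11} by δ(·,a) → {q2,q3,q6,q8,q11} and {q0,q5,q9}.
Refine {q2,q3,q6,q8,q11} on symbol c: members go to different blocks, giving {q3,q6,q8} and {q2,q11}.
Refine {q0,q5,q9} on symbol b: members go to different blocks, giving {q0,q5} and {q9}.
No further refinement is possible. Final partition (5 blocks): {q3,q6,q8} | {q1,q10} | {q0,q5} | {q2,q11} | {q9}.
q1 and q0 end up in different blocks, so they are distinguishable. For instance, the string 'ε' is accepted from only q0.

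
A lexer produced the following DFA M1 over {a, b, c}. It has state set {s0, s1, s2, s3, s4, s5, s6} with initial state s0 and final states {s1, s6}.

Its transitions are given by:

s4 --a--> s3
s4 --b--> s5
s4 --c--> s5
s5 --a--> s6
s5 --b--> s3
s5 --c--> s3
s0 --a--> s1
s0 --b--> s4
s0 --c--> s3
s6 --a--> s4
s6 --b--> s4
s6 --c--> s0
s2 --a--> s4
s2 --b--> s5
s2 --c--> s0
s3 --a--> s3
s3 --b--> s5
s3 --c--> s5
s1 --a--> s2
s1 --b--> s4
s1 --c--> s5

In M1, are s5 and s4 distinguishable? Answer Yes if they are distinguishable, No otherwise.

Yes

Start with accepting vs non-accepting: {s1,s6} | {s0,s2,s3,s4,s5}.
Refine {s0,s2,s3,s4,s5} on symbol a: members go to different blocks, giving {s2,s3,s4} and {s0,s5}.
Stable partition: {s1,s6} | {s2,s3,s4} | {s0,s5} — 3 equivalence classes.
s5 and s4 end up in different blocks, so they are distinguishable. For instance, the string 'a' is accepted from only s5.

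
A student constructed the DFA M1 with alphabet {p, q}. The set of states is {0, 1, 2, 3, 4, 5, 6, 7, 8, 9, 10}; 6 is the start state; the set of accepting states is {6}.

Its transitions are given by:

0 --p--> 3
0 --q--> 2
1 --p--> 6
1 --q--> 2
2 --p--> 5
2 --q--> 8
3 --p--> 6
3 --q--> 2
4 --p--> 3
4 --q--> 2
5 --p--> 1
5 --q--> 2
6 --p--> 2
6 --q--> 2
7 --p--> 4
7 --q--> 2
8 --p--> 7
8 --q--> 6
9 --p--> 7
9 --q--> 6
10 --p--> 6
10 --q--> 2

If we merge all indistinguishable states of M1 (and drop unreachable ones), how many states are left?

First remove the unreachable states {0,9,10}; 8 states remain.
Start with accepting vs non-accepting: {6} | {1,2,3,4,5,7,8}.
Refine {1,2,3,4,5,7,8} on symbol p: members go to different blocks, giving {2,4,5,7,8} and {1,3}.
Split {2,4,5,7,8} by δ(·,p) → {2,7,8} and {4,5}.
Split {2,7,8} by δ(·,p) → {2,7} and {8}.
Refine {2,7} on symbol q: members go to different blocks, giving {2} and {7}.
The partition is now stable with 6 blocks: {6} | {2} | {1,3} | {4,5} | {8} | {7}.

6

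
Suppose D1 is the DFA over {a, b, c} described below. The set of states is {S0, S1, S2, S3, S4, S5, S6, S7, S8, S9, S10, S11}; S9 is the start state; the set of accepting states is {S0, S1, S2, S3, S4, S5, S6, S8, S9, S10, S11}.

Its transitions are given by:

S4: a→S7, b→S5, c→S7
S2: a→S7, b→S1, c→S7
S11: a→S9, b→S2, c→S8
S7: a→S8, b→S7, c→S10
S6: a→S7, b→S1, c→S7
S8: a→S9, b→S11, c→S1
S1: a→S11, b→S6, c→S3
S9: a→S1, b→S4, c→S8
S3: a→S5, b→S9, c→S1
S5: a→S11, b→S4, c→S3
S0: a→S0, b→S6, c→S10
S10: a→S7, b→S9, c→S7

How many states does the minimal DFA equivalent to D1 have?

4

First remove the unreachable states {S0}; 11 states remain.
Initial partition by acceptance: {S1,S2,S3,S4,S5,S6,S8,S9,S10,S11} | {S7}.
Refine {S1,S2,S3,S4,S5,S6,S8,S9,S10,S11} on symbol a: members go to different blocks, giving {S1,S3,S5,S8,S9,S11} and {S2,S4,S6,S10}.
Split {S1,S3,S5,S8,S9,S11} by δ(·,b) → {S1,S5,S9,S11} and {S3,S8}.
Stable partition: {S1,S5,S9,S11} | {S7} | {S2,S4,S6,S10} | {S3,S8} — 4 equivalence classes.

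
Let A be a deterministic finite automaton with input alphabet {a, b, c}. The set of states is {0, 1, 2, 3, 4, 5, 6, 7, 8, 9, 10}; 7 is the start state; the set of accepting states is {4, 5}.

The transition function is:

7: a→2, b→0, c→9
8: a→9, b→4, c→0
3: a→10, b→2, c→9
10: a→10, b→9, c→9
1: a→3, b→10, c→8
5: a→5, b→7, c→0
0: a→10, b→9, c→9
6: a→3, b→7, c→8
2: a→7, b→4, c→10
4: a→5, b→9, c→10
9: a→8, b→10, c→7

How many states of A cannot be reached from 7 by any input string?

3

BFS from 7 reaches {0, 2, 4, 5, 7, 8, 9, 10}; the 3 state(s) 1, 3, 6 are never visited.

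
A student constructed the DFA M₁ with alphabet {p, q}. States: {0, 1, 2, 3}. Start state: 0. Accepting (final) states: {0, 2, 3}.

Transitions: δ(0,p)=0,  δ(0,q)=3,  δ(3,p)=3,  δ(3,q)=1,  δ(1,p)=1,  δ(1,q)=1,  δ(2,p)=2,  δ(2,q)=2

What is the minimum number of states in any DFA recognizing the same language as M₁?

3

States {2} cannot be reached from the start state, so discard them.
Initial partition by acceptance: {0,3} | {1}.
Refine {0,3} on symbol q: members go to different blocks, giving {0} and {3}.
No further refinement is possible. Final partition (3 blocks): {0} | {1} | {3}.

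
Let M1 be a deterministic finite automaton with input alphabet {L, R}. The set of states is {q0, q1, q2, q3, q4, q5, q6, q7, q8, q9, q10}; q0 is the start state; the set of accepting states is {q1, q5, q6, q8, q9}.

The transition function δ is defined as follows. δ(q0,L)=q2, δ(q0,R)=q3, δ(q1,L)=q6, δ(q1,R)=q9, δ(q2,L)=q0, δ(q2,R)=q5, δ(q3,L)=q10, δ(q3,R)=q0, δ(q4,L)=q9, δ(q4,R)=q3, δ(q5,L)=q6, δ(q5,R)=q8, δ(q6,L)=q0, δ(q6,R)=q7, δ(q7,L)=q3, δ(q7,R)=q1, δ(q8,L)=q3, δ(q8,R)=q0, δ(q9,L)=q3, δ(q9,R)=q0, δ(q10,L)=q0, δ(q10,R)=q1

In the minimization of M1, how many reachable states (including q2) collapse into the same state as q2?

3

States {q4} cannot be reached from the start state, so discard them.
P0 = {q1,q5,q6,q8,q9} | {q0,q2,q3,q7,q10}.
Refine {q1,q5,q6,q8,q9} on symbol L: members go to different blocks, giving {q6,q8,q9} and {q1,q5}.
Split {q0,q2,q3,q7,q10} by δ(·,R) → {q2,q7,q10} and {q0,q3}.
On input R, block {q6,q8,q9} splits into {q8,q9} and {q6}.
No further refinement is possible. Final partition (5 blocks): {q8,q9} | {q2,q7,q10} | {q1,q5} | {q0,q3} | {q6}.
State q2 belongs to the block {q2,q7,q10}, which has 3 states.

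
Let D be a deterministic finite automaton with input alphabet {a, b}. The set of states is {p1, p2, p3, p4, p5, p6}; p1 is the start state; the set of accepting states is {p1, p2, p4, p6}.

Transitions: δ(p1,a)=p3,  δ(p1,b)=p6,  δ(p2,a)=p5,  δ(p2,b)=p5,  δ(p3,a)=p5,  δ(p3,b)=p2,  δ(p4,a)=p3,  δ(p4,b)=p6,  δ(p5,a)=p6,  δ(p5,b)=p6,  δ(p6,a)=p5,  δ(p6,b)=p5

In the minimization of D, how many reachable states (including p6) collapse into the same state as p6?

2

Reachable states from the start: {p1,p2,p3,p5,p6}. Unreachable: {p4} — drop them.
P0 = {p1,p2,p6} | {p3,p5}.
Split {p1,p2,p6} by δ(·,b) → {p2,p6} and {p1}.
On input a, block {p3,p5} splits into {p3} and {p5}.
No further refinement is possible. Final partition (4 blocks): {p2,p6} | {p3} | {p1} | {p5}.
State p6 belongs to the block {p2,p6}, which has 2 states.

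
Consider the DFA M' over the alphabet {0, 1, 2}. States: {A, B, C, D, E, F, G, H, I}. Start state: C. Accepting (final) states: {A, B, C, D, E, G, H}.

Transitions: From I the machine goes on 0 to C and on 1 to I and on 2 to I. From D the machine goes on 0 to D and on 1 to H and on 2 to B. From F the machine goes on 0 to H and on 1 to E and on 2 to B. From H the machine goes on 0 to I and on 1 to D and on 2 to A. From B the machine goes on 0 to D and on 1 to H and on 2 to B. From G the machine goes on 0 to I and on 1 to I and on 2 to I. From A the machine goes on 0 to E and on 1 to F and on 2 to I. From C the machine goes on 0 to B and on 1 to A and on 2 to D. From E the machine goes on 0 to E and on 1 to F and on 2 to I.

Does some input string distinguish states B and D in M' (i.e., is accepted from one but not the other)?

No

States {G} cannot be reached from the start state, so discard them.
P0 = {A,B,C,D,E,H} | {F,I}.
On input 0, block {A,B,C,D,E,H} splits into {A,B,C,D,E} and {H}.
Refine {A,B,C,D,E} on symbol 1: members go to different blocks, giving {A,E} and {B,D} and {C}.
On input 0, block {F,I} splits into {F} and {I}.
Stable partition: {A,E} | {F} | {H} | {B,D} | {C} | {I} — 6 equivalence classes.
B and D lie in the same block of the stable partition, so they are equivalent — no string distinguishes them.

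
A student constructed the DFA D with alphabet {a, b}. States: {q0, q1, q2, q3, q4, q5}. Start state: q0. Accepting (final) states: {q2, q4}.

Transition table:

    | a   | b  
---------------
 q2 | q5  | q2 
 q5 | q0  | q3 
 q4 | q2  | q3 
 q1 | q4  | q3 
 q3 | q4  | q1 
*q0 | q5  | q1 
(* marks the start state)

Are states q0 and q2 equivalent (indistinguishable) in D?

Every state is reachable, so we keep all 6.
Initial partition by acceptance: {q2,q4} | {q0,q1,q3,q5}.
Split {q2,q4} by δ(·,a) → {q2} and {q4}.
Split {q0,q1,q3,q5} by δ(·,a) → {q0,q5} and {q1,q3}.
Stable partition: {q2} | {q0,q5} | {q4} | {q1,q3} — 4 equivalence classes.
q0 and q2 end up in different blocks, so they are distinguishable. For instance, the string 'ε' is accepted from only q2.

No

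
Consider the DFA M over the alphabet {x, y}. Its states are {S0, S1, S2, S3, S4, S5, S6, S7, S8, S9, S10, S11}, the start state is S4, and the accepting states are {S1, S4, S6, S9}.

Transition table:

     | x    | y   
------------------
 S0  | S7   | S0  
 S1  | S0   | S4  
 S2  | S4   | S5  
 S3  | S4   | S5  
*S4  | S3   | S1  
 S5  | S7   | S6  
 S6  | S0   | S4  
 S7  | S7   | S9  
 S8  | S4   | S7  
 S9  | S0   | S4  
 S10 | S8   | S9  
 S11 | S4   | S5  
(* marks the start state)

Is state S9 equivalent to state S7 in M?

First remove the unreachable states {S2,S8,S10,S11}; 8 states remain.
Initial partition by acceptance: {S1,S4,S6,S9} | {S0,S3,S5,S7}.
On input x, block {S0,S3,S5,S7} splits into {S0,S5,S7} and {S3}.
Refine {S1,S4,S6,S9} on symbol x: members go to different blocks, giving {S1,S6,S9} and {S4}.
Split {S0,S5,S7} by δ(·,y) → {S5,S7} and {S0}.
The partition is now stable with 5 blocks: {S1,S6,S9} | {S5,S7} | {S3} | {S4} | {S0}.
S9 and S7 end up in different blocks, so they are distinguishable. For instance, the string 'ε' is accepted from only S9.

No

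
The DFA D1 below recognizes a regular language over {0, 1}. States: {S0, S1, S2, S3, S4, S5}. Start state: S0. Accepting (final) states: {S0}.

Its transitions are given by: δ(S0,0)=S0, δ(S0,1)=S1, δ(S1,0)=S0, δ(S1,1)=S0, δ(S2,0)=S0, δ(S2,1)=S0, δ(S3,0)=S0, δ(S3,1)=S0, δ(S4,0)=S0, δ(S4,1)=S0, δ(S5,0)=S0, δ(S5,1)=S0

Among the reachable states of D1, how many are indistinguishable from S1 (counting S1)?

First remove the unreachable states {S2,S3,S4,S5}; 2 states remain.
Initial partition by acceptance: {S0} | {S1}.
Stable partition: {S0} | {S1} — 2 equivalence classes.
The equivalence class containing S1 is {S1}, of size 1.

1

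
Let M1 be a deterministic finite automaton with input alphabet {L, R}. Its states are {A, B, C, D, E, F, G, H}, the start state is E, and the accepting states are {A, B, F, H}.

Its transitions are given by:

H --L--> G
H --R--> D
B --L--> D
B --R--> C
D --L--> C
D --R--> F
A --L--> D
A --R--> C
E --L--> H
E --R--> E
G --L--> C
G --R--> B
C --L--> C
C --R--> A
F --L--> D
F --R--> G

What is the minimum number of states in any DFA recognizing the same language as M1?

Every state is reachable, so we keep all 8.
P0 = {A,B,F,H} | {C,D,E,G}.
Refine {C,D,E,G} on symbol L: members go to different blocks, giving {C,D,G} and {E}.
No further refinement is possible. Final partition (3 blocks): {A,B,F,H} | {C,D,G} | {E}.

3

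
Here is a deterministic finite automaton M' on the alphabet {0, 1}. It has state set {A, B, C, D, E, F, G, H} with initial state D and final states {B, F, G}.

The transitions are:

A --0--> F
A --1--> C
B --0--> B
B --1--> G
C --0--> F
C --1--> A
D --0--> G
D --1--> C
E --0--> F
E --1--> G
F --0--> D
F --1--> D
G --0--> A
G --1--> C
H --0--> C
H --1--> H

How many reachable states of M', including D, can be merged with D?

3

States {B,E,H} cannot be reached from the start state, so discard them.
Start with accepting vs non-accepting: {F,G} | {A,C,D}.
The partition is now stable with 2 blocks: {F,G} | {A,C,D}.
The equivalence class containing D is {A,C,D}, of size 3.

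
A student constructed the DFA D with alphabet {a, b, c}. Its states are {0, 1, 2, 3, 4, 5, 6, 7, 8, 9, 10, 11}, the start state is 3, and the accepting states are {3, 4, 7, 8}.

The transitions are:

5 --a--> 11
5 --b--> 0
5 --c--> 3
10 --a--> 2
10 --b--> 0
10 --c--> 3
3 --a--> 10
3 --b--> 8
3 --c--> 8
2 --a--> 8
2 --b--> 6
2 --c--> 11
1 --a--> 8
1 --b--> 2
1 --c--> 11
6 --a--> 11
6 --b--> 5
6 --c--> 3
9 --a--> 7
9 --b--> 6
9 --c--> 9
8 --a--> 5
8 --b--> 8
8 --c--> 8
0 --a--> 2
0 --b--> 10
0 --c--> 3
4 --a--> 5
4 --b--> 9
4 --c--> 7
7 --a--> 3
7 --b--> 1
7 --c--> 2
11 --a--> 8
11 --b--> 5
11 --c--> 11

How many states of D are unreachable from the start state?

No path from 3 leads to 1, 4, 7, 9; the other 8 states are all reachable.

4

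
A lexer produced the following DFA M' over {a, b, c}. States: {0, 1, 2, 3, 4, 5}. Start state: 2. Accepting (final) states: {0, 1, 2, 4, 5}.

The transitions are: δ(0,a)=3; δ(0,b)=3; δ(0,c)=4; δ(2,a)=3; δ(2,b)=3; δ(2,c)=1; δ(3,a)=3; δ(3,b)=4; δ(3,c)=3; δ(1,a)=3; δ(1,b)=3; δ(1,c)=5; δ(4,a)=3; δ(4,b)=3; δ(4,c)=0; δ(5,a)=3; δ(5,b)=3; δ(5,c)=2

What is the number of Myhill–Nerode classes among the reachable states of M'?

All states are reachable from the start state.
P0 = {0,1,2,4,5} | {3}.
No further refinement is possible. Final partition (2 blocks): {0,1,2,4,5} | {3}.

2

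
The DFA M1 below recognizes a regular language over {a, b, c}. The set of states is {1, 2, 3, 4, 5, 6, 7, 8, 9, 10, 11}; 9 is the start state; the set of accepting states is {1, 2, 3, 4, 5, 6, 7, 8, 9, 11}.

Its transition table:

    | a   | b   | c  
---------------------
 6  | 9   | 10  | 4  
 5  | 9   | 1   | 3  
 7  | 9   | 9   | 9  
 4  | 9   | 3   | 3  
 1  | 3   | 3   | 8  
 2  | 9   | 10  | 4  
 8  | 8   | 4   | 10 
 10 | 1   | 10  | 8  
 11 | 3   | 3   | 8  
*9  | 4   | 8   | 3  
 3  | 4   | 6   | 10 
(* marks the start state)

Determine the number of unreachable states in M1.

4

No path from 9 leads to 2, 5, 7, 11; the other 7 states are all reachable.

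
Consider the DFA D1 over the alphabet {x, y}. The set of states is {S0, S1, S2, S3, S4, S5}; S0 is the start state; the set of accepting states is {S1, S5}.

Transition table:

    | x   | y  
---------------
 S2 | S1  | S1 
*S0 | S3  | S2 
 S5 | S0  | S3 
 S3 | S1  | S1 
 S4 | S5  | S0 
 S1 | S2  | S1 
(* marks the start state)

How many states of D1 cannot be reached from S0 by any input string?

2

Starting at S0 and following transitions, the reachable set is {S0, S1, S2, S3}. That leaves S4, S5 unreachable — 2 in total.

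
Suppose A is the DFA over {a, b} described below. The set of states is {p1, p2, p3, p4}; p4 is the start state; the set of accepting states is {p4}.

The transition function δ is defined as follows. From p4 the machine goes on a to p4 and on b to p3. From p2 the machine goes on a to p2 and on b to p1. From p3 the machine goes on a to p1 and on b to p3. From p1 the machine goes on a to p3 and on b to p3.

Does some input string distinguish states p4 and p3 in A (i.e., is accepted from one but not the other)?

States {p2} cannot be reached from the start state, so discard them.
Initial partition by acceptance: {p4} | {p1,p3}.
Stable partition: {p4} | {p1,p3} — 2 equivalence classes.
p4 and p3 end up in different blocks, so they are distinguishable. For instance, the string 'ε' is accepted from only p4.

Yes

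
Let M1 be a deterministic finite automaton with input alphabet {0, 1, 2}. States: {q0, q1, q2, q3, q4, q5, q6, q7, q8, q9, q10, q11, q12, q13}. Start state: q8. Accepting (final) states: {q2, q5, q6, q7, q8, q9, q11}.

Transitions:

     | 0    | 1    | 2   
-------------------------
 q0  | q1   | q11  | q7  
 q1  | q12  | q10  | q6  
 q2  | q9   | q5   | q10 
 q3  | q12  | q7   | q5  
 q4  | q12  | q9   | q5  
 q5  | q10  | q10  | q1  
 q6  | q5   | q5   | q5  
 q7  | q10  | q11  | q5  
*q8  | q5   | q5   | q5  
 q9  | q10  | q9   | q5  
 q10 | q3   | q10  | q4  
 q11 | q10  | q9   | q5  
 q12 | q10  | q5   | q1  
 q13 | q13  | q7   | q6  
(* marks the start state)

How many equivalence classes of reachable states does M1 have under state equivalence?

First remove the unreachable states {q0,q2,q13}; 11 states remain.
Start with accepting vs non-accepting: {q5,q6,q7,q8,q9,q11} | {q1,q3,q4,q10,q12}.
Split {q5,q6,q7,q8,q9,q11} by δ(·,0) → {q5,q7,q9,q11} and {q6,q8}.
Refine {q5,q7,q9,q11} on symbol 1: members go to different blocks, giving {q7,q9,q11} and {q5}.
Refine {q1,q3,q4,q10,q12} on symbol 1: members go to different blocks, giving {q1,q10} and {q3,q4} and {q12}.
Refine {q1,q10} on symbol 0: members go to different blocks, giving {q1} and {q10}.
No further refinement is possible. Final partition (7 blocks): {q7,q9,q11} | {q1} | {q6,q8} | {q5} | {q3,q4} | {q12} | {q10}.

7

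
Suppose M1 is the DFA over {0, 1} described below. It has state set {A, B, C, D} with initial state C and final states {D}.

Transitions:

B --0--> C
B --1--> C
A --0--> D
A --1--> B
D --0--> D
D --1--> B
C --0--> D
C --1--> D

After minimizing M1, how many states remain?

States {A} cannot be reached from the start state, so discard them.
Start with accepting vs non-accepting: {D} | {B,C}.
Refine {B,C} on symbol 0: members go to different blocks, giving {B} and {C}.
Stable partition: {D} | {B} | {C} — 3 equivalence classes.

3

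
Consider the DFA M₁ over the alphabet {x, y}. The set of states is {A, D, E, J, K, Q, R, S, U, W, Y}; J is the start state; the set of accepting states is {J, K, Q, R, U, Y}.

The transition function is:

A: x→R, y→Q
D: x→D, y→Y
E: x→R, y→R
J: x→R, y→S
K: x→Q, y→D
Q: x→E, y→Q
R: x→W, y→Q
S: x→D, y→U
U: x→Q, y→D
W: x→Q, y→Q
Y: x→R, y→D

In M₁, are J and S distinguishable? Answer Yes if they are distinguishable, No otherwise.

Yes

States {A,K} cannot be reached from the start state, so discard them.
P0 = {J,Q,R,U,Y} | {D,E,S,W}.
Refine {J,Q,R,U,Y} on symbol x: members go to different blocks, giving {J,U,Y} and {Q,R}.
Refine {D,E,S,W} on symbol x: members go to different blocks, giving {D,S} and {E,W}.
No further refinement is possible. Final partition (4 blocks): {J,U,Y} | {D,S} | {Q,R} | {E,W}.
J and S end up in different blocks, so they are distinguishable. For instance, the string 'ε' is accepted from only J.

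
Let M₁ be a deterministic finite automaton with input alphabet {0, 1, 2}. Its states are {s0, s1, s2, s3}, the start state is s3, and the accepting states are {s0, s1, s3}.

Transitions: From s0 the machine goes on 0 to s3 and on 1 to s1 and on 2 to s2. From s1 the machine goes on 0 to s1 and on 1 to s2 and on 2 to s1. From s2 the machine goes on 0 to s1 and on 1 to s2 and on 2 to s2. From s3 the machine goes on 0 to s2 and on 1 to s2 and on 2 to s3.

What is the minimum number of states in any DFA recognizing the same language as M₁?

First remove the unreachable states {s0}; 3 states remain.
Start with accepting vs non-accepting: {s1,s3} | {s2}.
Split {s1,s3} by δ(·,0) → {s1} and {s3}.
The partition is now stable with 3 blocks: {s1} | {s2} | {s3}.

3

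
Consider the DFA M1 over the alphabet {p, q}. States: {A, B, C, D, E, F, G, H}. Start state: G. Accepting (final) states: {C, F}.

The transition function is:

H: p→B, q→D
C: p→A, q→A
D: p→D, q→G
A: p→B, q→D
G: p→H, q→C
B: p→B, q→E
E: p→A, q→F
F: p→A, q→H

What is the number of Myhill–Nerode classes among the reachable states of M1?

4

P0 = {C,F} | {A,B,D,E,G,H}.
Refine {A,B,D,E,G,H} on symbol q: members go to different blocks, giving {A,B,D,H} and {E,G}.
Split {A,B,D,H} by δ(·,q) → {A,H} and {B,D}.
Stable partition: {C,F} | {A,H} | {E,G} | {B,D} — 4 equivalence classes.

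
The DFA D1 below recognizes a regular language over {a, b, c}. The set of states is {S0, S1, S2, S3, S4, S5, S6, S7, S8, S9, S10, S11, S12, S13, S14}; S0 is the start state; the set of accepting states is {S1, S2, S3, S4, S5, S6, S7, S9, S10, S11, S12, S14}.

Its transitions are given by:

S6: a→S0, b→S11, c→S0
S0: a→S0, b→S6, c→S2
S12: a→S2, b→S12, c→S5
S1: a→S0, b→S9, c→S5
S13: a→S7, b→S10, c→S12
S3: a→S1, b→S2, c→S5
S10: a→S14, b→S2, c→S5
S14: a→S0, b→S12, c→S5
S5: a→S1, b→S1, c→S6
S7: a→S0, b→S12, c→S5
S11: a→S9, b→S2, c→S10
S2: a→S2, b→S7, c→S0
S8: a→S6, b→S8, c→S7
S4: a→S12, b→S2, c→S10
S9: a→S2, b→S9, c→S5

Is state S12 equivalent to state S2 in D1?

No

Reachable states from the start: {S0,S1,S2,S5,S6,S7,S9,S10,S11,S12,S14}. Unreachable: {S3,S4,S8,S13} — drop them.
Initial partition by acceptance: {S1,S2,S5,S6,S7,S9,S10,S11,S12,S14} | {S0}.
Split {S1,S2,S5,S6,S7,S9,S10,S11,S12,S14} by δ(·,a) → {S2,S5,S9,S10,S11,S12} and {S1,S6,S7,S14}.
On input a, block {S2,S5,S9,S10,S11,S12} splits into {S2,S9,S11,S12} and {S5,S10}.
Split {S2,S9,S11,S12} by δ(·,b) → {S9,S11,S12} and {S2}.
Split {S9,S11,S12} by δ(·,a) → {S9,S12} and {S11}.
Split {S1,S6,S7,S14} by δ(·,b) → {S1,S7,S14} and {S6}.
Split {S5,S10} by δ(·,b) → {S5} and {S10}.
Stable partition: {S9,S12} | {S0} | {S1,S7,S14} | {S5} | {S2} | {S11} | {S6} | {S10} — 8 equivalence classes.
S12 and S2 end up in different blocks, so they are distinguishable. For instance, the string 'c' is accepted from only S12.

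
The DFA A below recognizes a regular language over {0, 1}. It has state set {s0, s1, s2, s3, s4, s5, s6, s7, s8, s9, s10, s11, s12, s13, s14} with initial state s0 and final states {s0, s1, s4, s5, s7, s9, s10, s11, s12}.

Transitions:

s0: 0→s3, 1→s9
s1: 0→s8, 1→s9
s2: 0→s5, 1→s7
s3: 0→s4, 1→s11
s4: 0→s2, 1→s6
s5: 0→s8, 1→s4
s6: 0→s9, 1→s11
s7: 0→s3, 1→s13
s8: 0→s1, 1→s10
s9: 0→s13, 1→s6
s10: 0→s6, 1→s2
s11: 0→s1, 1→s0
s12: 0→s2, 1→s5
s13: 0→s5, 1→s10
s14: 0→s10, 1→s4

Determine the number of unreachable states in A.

2

BFS from s0 reaches {s0, s1, s2, s3, s4, s5, s6, s7, s8, s9, s10, s11, s13}; the 2 state(s) s12, s14 are never visited.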